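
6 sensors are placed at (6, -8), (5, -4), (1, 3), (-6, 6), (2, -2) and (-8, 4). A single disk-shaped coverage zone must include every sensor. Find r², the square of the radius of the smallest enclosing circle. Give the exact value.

14450/169

The minimum enclosing circle is determined by three boundary points: (6, -8), (-6, 6), (-8, 4).
Their circumcentre is (-7/13, -19/13) with r² = 14450/169.
The farthest remaining point (5, -4) is at distance² 6273/169 ≤ 14450/169.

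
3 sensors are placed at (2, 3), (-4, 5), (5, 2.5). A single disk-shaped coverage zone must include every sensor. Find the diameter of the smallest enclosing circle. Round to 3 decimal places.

9.341

Call the three points A, B, C in the order given.
Side lengths²: AB² = 40, AC² = 9.25, BC² = 87.25.
Since BC² = 87.25 ≥ 40 + 9.25 = 49.25, the angle opposite BC is not acute, so the smallest enclosing circle has BC as diameter.
Centre = midpoint of BC = (0.5, 3.75), r² = 87.25/4 = 21.8125.
Diameter = 2r = 2√(21.8125) ≈ 9.341.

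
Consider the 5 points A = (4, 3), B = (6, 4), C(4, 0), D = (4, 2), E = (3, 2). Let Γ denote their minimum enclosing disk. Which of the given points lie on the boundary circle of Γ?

B, C

By Welzl's lemma the MEC is supported by two points (diametrically opposite) or three points (on a circumcircle).
The farthest pair is B–C with squared distance 20. The circle on this segment as diameter has centre (5, 2) and r² = 20/4 = 5.
Check A: distance² to centre = 2 ≤ 5, so it lies inside.
All remaining points lie in this disk, and no smaller disk contains both endpoints, so this is the minimum enclosing circle.
The points at distance exactly r from the centre are B, C — 2 points.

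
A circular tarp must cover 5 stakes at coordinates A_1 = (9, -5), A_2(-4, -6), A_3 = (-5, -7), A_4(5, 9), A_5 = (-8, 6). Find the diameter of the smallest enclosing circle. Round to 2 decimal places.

By Welzl's lemma the MEC is supported by two points (diametrically opposite) or three points (on a circumcircle).
The farthest pair is A_1–A_5 with squared distance 410. The circle on this segment as diameter has centre (0.5, 0.5) and r² = 410/4 = 102.5.
Check A_2: distance² to centre = 62.5 ≤ 102.5, so it lies inside.
All remaining points lie in this disk, and no smaller disk contains both endpoints, so this is the minimum enclosing circle.
Diameter = 2r = 2√(102.5) ≈ 20.25.

20.25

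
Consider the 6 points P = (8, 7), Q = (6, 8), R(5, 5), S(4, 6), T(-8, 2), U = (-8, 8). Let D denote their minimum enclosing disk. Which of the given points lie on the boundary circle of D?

The minimum enclosing circle of a finite set is fixed by two of the points (as a diameter) or three (as a circumcircle).
The minimum enclosing circle is determined by three boundary points: P, T, U.
Their circumcentre is (-0.15625, 5) with r² = 70.5244140625.
The farthest remaining point Q is at distance² 46.8994140625 ≤ 70.5244140625.
The points at distance exactly r from the centre are P, T, U — 3 points.

P, T, U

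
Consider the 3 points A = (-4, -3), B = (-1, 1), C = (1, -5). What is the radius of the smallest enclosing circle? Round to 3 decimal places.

Side lengths²: AB² = 25, AC² = 29, BC² = 40.
Since BC² = 40 < 29 + 25 = 54, the triangle is acute, so the smallest enclosing circle is the circumcircle.
Circumcentre = (-21/26, -59/26), r² = 3625/338.
r = √(3625/338) ≈ 3.275.

3.275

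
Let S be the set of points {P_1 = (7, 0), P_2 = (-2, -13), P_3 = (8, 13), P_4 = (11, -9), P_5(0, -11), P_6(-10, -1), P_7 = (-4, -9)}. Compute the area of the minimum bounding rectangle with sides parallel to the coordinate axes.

x ranges over [-10, 11], width 21.
y ranges over [-13, 13], height 26.
Area = 21 × 26 = 546.

546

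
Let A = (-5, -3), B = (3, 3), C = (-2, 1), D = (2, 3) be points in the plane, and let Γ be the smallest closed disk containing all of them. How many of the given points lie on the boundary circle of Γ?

2

By Welzl's lemma the MEC is supported by two points (diametrically opposite) or three points (on a circumcircle).
The farthest pair is A–B with squared distance 100. The circle on this segment as diameter has centre (-1, 0) and r² = 100/4 = 25.
Check C: distance² to centre = 2 ≤ 25, so it lies inside.
All remaining points lie in this disk, and no smaller disk contains both endpoints, so this is the minimum enclosing circle.
The points at distance exactly r from the centre are A, B — 2 points.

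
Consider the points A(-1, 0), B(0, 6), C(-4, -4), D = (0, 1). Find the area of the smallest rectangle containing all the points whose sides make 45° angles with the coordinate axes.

42

In coordinates u = x + y, v = x − y the rectangle is axis-aligned; the map (x,y)→(u,v) scales areas by 2.
u-values: -1, 6, -8, 1; range = 6 − (-8) = 14.
v-values: -1, -6, 0, -1; range = 0 − (-6) = 6.
Area = (14 × 6) / 2 = 42.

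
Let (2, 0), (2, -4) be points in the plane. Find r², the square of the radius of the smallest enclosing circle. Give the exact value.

4

The smallest circle enclosing two points has them as diameter endpoints.
Centre = midpoint = (2, -2); r² = |(2, 0)−(2, -4)|²/4 = 16/4 = 4.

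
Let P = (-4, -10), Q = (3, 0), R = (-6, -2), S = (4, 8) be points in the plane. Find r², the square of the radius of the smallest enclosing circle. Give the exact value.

97

The farthest pair is P–S with squared distance 388. The circle on this segment as diameter has centre (0, -1) and r² = 388/4 = 97.
Check Q: distance² to centre = 10 ≤ 97, so it lies inside.
All remaining points lie in this disk, and no smaller disk contains both endpoints, so this is the minimum enclosing circle.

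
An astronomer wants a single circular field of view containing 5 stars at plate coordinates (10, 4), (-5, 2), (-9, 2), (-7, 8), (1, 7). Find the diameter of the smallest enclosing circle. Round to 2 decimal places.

A smallest enclosing disk is always determined by at most three of the input points on its boundary.
The farthest pair is (10, 4)–(-9, 2) with squared distance 365. The circle on this segment as diameter has centre (0.5, 3) and r² = 365/4 = 91.25.
Check (-5, 2): distance² to centre = 31.25 ≤ 91.25, so it lies inside.
All remaining points lie in this disk, and no smaller disk contains both endpoints, so this is the minimum enclosing circle.
Diameter = 2r = 2√(91.25) ≈ 19.10.

19.10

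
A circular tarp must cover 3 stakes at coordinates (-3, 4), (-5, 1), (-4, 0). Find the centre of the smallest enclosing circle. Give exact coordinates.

(-3.5, 2)

Call the three points A, B, C in the order given.
Side lengths²: AB² = 13, AC² = 17, BC² = 2.
Since AC² = 17 ≥ 13 + 2 = 15, the angle opposite AC is not acute, so the smallest enclosing circle has AC as diameter.
Centre = midpoint of AC = (-3.5, 2), r² = 17/4 = 4.25.
Centre = (-3.5, 2).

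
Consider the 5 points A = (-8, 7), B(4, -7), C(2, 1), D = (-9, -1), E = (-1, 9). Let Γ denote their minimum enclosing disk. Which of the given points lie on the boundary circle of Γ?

A, B

By Welzl's lemma the MEC is supported by two points (diametrically opposite) or three points (on a circumcircle).
The farthest pair is A–B with squared distance 340. The circle on this segment as diameter has centre (-2, 0) and r² = 340/4 = 85.
Check C: distance² to centre = 17 ≤ 85, so it lies inside.
All remaining points lie in this disk, and no smaller disk contains both endpoints, so this is the minimum enclosing circle.
The points at distance exactly r from the centre are A, B — 2 points.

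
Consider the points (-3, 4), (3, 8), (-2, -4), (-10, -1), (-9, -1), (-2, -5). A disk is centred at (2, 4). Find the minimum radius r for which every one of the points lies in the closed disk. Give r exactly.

The required radius is the distance from (2, 4) to the farthest point.
Squared distances: 25, 17, 80, 169, 146, 97.
Maximum is 169, attained at (-10, -1).
r = √169 = 13.

13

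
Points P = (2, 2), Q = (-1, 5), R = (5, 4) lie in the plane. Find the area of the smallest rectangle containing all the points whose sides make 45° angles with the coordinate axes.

17.5

In coordinates u = x + y, v = x − y the rectangle is axis-aligned; the map (x,y)→(u,v) scales areas by 2.
u-values: 4, 4, 9; range = 9 − 4 = 5.
v-values: 0, -6, 1; range = 1 − (-6) = 7.
Area = (5 × 7) / 2 = 17.5.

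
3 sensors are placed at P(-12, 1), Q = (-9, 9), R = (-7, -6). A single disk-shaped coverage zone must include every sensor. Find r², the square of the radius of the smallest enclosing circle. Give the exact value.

Side lengths²: PQ² = 73, PR² = 74, QR² = 229.
Since QR² = 229 ≥ 74 + 73 = 147, the angle opposite QR is not acute, so the smallest enclosing circle has QR as diameter.
Centre = midpoint of QR = (-8, 1.5), r² = 229/4 = 57.25.

57.25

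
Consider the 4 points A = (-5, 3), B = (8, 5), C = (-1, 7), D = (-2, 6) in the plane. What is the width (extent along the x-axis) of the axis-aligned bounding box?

13

max x = 8, min x = -5, so width = 13.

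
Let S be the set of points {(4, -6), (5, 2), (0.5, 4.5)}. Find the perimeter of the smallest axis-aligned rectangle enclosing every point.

Width = max x − min x = 5 − 0.5 = 4.5.
Height = max y − min y = 4.5 − (-6) = 10.5.
Perimeter = 2(4.5 + 10.5) = 30.

30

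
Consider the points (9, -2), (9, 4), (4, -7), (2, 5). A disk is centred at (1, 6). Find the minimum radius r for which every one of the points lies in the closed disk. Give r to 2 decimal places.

The required radius is the distance from (1, 6) to the farthest point.
Squared distances: 128, 68, 178, 2.
Maximum is 178, attained at (4, -7).
r = √178 ≈ 13.34.

13.34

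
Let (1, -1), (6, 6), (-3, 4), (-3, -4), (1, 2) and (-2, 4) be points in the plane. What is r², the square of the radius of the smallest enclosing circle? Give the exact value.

A smallest enclosing disk is always determined by at most three of the input points on its boundary.
The farthest pair is (6, 6)–(-3, -4) with squared distance 181. The circle on this segment as diameter has centre (1.5, 1) and r² = 181/4 = 45.25.
Check (1, -1): distance² to centre = 4.25 ≤ 45.25, so it lies inside.
All remaining points lie in this disk, and no smaller disk contains both endpoints, so this is the minimum enclosing circle.

45.25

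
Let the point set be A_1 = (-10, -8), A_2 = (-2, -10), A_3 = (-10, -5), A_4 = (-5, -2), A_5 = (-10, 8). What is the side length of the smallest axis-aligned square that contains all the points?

The bounding box has width 8 and height 18.
An axis-aligned square enclosing the set must have side ≥ max(width, height).
So the minimum side is max(8, 18) = 18.

18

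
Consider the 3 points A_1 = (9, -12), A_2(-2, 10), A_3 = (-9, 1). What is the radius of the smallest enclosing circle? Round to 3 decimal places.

12.306

Side lengths²: A_1A_2² = 605, A_1A_3² = 493, A_2A_3² = 130.
Since A_1A_2² = 605 < 493 + 130 = 623, the triangle is acute, so the smallest enclosing circle is the circumcircle.
Circumcentre = (143/46, -55/46), r² = 160225/1058.
r = √(160225/1058) ≈ 12.306.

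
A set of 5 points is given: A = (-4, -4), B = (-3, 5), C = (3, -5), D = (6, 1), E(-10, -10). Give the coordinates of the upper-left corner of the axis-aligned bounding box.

x-range [-10, 6], y-range [-10, 5].
The upper-left corner is (-10, 5).

(-10, 5)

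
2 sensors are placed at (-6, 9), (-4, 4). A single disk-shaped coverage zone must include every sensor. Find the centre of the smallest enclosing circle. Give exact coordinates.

The smallest circle enclosing two points has them as diameter endpoints.
Centre = midpoint = (-5, 6.5); r² = |(-6, 9)−(-4, 4)|²/4 = 29/4 = 7.25.
Centre = (-5, 6.5).

(-5, 6.5)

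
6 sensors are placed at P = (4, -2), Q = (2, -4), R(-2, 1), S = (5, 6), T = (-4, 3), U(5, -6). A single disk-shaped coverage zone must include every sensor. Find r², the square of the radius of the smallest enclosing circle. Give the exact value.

By Welzl's lemma the MEC is supported by two points (diametrically opposite) or three points (on a circumcircle).
The minimum enclosing circle is determined by three boundary points: S, T, U.
Their circumcentre is (2, 0) with r² = 45.
The farthest remaining point R is at distance² 17 ≤ 45.

45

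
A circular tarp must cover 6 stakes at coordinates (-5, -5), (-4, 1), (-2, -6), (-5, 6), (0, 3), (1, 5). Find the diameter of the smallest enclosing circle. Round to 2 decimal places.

12.43

A smallest enclosing disk is always determined by at most three of the input points on its boundary.
The minimum enclosing circle is determined by three boundary points: (-2, -6), (-5, 6), (1, 5).
Their circumcentre is (-133/46, 7/46) with r² = 40885/1058.
The farthest remaining point (-5, -5) is at distance² 32789/1058 ≤ 40885/1058.
Diameter = 2r = 2√(40885/1058) ≈ 12.43.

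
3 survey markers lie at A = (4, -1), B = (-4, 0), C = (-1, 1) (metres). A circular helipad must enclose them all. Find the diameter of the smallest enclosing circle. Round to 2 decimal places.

8.06

Side lengths²: AB² = 65, AC² = 29, BC² = 10.
Since AB² = 65 ≥ 29 + 10 = 39, the angle opposite AB is not acute, so the smallest enclosing circle has AB as diameter.
Centre = midpoint of AB = (0, -0.5), r² = 65/4 = 16.25.
Diameter = 2r = 2√(16.25) ≈ 8.06.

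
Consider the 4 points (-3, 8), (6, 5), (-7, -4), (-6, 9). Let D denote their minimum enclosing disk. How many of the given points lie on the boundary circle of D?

3

The minimum enclosing circle of a finite set is fixed by two of the points (as a diameter) or three (as a circumcircle).
The minimum enclosing circle is determined by three boundary points: (6, 5), (-7, -4), (-6, 9).
Their circumcentre is (-1.625, 2.125) with r² = 66.40625.
The farthest remaining point (-3, 8) is at distance² 36.40625 ≤ 66.40625.
The points at distance exactly r from the centre are (6, 5), (-7, -4), (-6, 9) — 3 points.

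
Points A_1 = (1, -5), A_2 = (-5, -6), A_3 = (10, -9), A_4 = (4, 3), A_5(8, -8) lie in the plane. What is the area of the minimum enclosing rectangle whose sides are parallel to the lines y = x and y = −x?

162

In coordinates u = x + y, v = x − y the rectangle is axis-aligned; the map (x,y)→(u,v) scales areas by 2.
u-values: -4, -11, 1, 7, 0; range = 7 − (-11) = 18.
v-values: 6, 1, 19, 1, 16; range = 19 − 1 = 18.
Area = (18 × 18) / 2 = 162.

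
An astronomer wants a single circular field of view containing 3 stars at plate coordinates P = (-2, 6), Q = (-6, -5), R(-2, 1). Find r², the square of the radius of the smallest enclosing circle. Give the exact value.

Side lengths²: PQ² = 137, PR² = 25, QR² = 52.
Since PQ² = 137 ≥ 52 + 25 = 77, the angle opposite PQ is not acute, so the smallest enclosing circle has PQ as diameter.
Centre = midpoint of PQ = (-4, 0.5), r² = 137/4 = 34.25.

34.25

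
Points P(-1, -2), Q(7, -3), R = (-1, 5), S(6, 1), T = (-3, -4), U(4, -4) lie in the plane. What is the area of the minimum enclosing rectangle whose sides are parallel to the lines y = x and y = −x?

112

In coordinates u = x + y, v = x − y the rectangle is axis-aligned; the map (x,y)→(u,v) scales areas by 2.
u-values: -3, 4, 4, 7, -7, 0; range = 7 − (-7) = 14.
v-values: 1, 10, -6, 5, 1, 8; range = 10 − (-6) = 16.
Area = (14 × 16) / 2 = 112.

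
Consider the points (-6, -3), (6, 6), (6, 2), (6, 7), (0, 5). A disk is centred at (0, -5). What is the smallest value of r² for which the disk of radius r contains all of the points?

The required radius is the distance from (0, -5) to the farthest point.
Squared distances: 40, 157, 85, 180, 100.
Maximum is 180, attained at (6, 7).

180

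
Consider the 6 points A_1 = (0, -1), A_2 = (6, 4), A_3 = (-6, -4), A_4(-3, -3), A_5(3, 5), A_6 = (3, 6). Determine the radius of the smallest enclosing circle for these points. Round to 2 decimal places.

7.21

The farthest pair is A_2–A_3 with squared distance 208. The circle on this segment as diameter has centre (0, 0) and r² = 208/4 = 52.
Check A_1: distance² to centre = 1 ≤ 52, so it lies inside.
All remaining points lie in this disk, and no smaller disk contains both endpoints, so this is the minimum enclosing circle.
r = √52 ≈ 7.21.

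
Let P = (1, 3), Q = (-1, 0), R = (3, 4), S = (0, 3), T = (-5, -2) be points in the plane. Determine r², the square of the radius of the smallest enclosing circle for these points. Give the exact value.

The minimum enclosing circle of a finite set is fixed by two of the points (as a diameter) or three (as a circumcircle).
The farthest pair is R–T with squared distance 100. The circle on this segment as diameter has centre (-1, 1) and r² = 100/4 = 25.
Check P: distance² to centre = 8 ≤ 25, so it lies inside.
All remaining points lie in this disk, and no smaller disk contains both endpoints, so this is the minimum enclosing circle.

25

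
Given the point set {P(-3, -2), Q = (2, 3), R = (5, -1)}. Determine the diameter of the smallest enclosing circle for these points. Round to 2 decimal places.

8.14

Side lengths²: PQ² = 50, PR² = 65, QR² = 25.
Since PR² = 65 < 50 + 25 = 75, the triangle is acute, so the smallest enclosing circle is the circumcircle.
Circumcentre = (13/14, -13/14), r² = 1625/98.
Diameter = 2r = 2√(1625/98) ≈ 8.14.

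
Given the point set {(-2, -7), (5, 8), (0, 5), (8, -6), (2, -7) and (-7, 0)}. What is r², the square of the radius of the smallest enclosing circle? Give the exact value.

By Welzl's lemma the MEC is supported by two points (diametrically opposite) or three points (on a circumcircle).
The minimum enclosing circle is determined by three boundary points: (5, 8), (8, -6), (-7, 0).
Their circumcentre is (1.6875, -0.03125) with r² = 75.4736328125.
The farthest remaining point (-2, -7) is at distance² 62.1611328125 ≤ 75.4736328125.

75.4736328125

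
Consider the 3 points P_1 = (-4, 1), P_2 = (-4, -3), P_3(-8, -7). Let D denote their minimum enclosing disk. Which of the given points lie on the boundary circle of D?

Side lengths²: P_1P_2² = 16, P_1P_3² = 80, P_2P_3² = 32.
Since P_1P_3² = 80 ≥ 32 + 16 = 48, the angle opposite P_1P_3 is not acute, so the smallest enclosing circle has P_1P_3 as diameter.
Centre = midpoint of P_1P_3 = (-6, -3), r² = 80/4 = 20.
The points at distance exactly r from the centre are P_1, P_3 — 2 points.

P_1, P_3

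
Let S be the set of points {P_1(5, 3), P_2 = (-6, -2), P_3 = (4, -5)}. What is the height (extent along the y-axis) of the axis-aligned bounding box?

8

max y = 3, min y = -5, so height = 8.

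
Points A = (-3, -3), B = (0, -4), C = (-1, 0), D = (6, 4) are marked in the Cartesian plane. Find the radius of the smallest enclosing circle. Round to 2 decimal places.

5.70

By Welzl's lemma the MEC is supported by two points (diametrically opposite) or three points (on a circumcircle).
The farthest pair is A–D with squared distance 130. The circle on this segment as diameter has centre (1.5, 0.5) and r² = 130/4 = 32.5.
Check B: distance² to centre = 22.5 ≤ 32.5, so it lies inside.
All remaining points lie in this disk, and no smaller disk contains both endpoints, so this is the minimum enclosing circle.
r = √(32.5) ≈ 5.70.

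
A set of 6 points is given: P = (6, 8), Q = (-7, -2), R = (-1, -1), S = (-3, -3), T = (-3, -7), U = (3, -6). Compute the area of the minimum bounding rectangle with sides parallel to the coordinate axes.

x ranges over [-7, 6], width 13.
y ranges over [-7, 8], height 15.
Area = 13 × 15 = 195.

195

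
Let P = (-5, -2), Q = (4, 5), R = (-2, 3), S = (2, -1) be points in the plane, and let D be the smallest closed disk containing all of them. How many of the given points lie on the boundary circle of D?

By Welzl's lemma the MEC is supported by two points (diametrically opposite) or three points (on a circumcircle).
The farthest pair is P–Q with squared distance 130. The circle on this segment as diameter has centre (-0.5, 1.5) and r² = 130/4 = 32.5.
Check R: distance² to centre = 4.5 ≤ 32.5, so it lies inside.
All remaining points lie in this disk, and no smaller disk contains both endpoints, so this is the minimum enclosing circle.
The points at distance exactly r from the centre are P, Q — 2 points.

2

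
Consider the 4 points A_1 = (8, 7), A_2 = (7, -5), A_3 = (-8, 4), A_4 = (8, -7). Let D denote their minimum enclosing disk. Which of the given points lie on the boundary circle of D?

The minimum enclosing circle is determined by three boundary points: A_1, A_3, A_4.
Their circumcentre is (1.03125, 0) with r² = 97.5634765625.
The farthest remaining point A_2 is at distance² 60.6259765625 ≤ 97.5634765625.
The points at distance exactly r from the centre are A_1, A_3, A_4 — 3 points.

A_1, A_3, A_4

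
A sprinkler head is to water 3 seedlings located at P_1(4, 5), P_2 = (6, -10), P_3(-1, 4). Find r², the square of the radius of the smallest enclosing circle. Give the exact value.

14885/242

Side lengths²: P_1P_2² = 229, P_1P_3² = 26, P_2P_3² = 245.
Since P_2P_3² = 245 < 229 + 26 = 255, the triangle is acute, so the smallest enclosing circle is the circumcircle.
Circumcentre = (65/22, -61/22), r² = 14885/242.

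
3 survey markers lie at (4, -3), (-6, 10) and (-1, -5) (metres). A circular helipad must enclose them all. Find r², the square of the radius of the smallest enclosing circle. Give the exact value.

Call the three points A, B, C in the order given.
Side lengths²: AB² = 269, AC² = 29, BC² = 250.
Since AB² = 269 < 250 + 29 = 279, the triangle is acute, so the smallest enclosing circle is the circumcircle.
Circumcentre = (-47/34, 109/34), r² = 39005/578.

39005/578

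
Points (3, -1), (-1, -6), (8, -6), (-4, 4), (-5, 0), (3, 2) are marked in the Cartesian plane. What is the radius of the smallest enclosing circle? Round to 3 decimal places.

The farthest pair is (8, -6)–(-4, 4) with squared distance 244. The circle on this segment as diameter has centre (2, -1) and r² = 244/4 = 61.
Check (3, -1): distance² to centre = 1 ≤ 61, so it lies inside.
All remaining points lie in this disk, and no smaller disk contains both endpoints, so this is the minimum enclosing circle.
r = √61 ≈ 7.810.

7.810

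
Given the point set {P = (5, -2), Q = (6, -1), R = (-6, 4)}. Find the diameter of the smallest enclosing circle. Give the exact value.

Side lengths²: PQ² = 2, PR² = 157, QR² = 169.
Since QR² = 169 ≥ 157 + 2 = 159, the angle opposite QR is not acute, so the smallest enclosing circle has QR as diameter.
Centre = midpoint of QR = (0, 1.5), r² = 169/4 = 42.25.
Diameter = 2r = 2√(42.25) = 13.

13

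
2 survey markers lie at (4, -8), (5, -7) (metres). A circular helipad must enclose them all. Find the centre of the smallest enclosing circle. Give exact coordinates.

(4.5, -7.5)

The smallest circle enclosing two points has them as diameter endpoints.
Centre = midpoint = (4.5, -7.5); r² = |(4, -8)−(5, -7)|²/4 = 2/4 = 0.5.
Centre = (4.5, -7.5).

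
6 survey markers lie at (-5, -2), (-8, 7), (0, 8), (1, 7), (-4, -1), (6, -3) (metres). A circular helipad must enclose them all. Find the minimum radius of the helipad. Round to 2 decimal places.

8.60

By Welzl's lemma the MEC is supported by two points (diametrically opposite) or three points (on a circumcircle).
The farthest pair is (-8, 7)–(6, -3) with squared distance 296. The circle on this segment as diameter has centre (-1, 2) and r² = 296/4 = 74.
Check (-5, -2): distance² to centre = 32 ≤ 74, so it lies inside.
All remaining points lie in this disk, and no smaller disk contains both endpoints, so this is the minimum enclosing circle.
r = √74 ≈ 8.60.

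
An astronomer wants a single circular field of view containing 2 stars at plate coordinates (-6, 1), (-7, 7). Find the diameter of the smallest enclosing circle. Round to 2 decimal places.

6.08

The smallest circle enclosing two points has them as diameter endpoints.
Centre = midpoint = (-6.5, 4); r² = |(-6, 1)−(-7, 7)|²/4 = 37/4 = 9.25.
Diameter = 2r = 2√(9.25) ≈ 6.08.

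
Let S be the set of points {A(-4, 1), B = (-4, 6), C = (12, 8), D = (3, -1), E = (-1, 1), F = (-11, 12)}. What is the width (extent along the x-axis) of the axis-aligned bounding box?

23

max x = 12, min x = -11, so width = 23.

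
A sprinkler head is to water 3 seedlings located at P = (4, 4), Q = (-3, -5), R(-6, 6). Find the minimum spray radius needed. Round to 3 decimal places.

6.374

Side lengths²: PQ² = 130, PR² = 104, QR² = 130.
Since QR² = 130 < 130 + 104 = 234, the triangle is acute, so the smallest enclosing circle is the circumcircle.
Circumcentre = (-1.75, 1.25), r² = 40.625.
r = √(40.625) ≈ 6.374.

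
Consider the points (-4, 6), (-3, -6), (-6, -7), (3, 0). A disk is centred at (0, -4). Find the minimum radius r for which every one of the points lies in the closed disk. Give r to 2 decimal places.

10.77

The required radius is the distance from (0, -4) to the farthest point.
Squared distances: 116, 13, 45, 25.
Maximum is 116, attained at (-4, 6).
r = √116 ≈ 10.77.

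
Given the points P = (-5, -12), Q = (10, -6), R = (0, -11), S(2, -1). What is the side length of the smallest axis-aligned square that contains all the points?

The bounding box has width 15 and height 11.
An axis-aligned square enclosing the set must have side ≥ max(width, height).
So the minimum side is max(15, 11) = 15.

15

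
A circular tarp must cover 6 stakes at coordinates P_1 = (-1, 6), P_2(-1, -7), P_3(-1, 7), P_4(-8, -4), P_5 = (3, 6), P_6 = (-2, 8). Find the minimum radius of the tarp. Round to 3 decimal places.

A smallest enclosing disk is always determined by at most three of the input points on its boundary.
The minimum enclosing circle is determined by three boundary points: P_2, P_4, P_6.
Their circumcentre is (-33/17, 8/17) with r² = 16385/289.
The farthest remaining point P_5 is at distance² 15892/289 ≤ 16385/289.
r = √(16385/289) ≈ 7.530.

7.530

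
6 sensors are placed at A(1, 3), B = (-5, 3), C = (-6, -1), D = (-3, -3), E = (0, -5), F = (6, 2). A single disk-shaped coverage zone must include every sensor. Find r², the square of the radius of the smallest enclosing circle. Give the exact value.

The farthest pair is C–F with squared distance 153. The circle on this segment as diameter has centre (0, 0.5) and r² = 153/4 = 38.25.
Check A: distance² to centre = 7.25 ≤ 38.25, so it lies inside.
All remaining points lie in this disk, and no smaller disk contains both endpoints, so this is the minimum enclosing circle.

38.25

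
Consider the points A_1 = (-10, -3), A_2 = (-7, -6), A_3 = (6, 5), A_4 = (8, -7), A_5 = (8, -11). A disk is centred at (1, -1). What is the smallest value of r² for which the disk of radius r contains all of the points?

149

The required radius is the distance from (1, -1) to the farthest point.
Squared distances: 125, 89, 61, 85, 149.
Maximum is 149, attained at A_5.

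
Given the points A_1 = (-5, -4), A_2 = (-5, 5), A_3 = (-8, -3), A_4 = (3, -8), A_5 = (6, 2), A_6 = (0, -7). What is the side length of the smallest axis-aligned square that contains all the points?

The bounding box has width 14 and height 13.
An axis-aligned square enclosing the set must have side ≥ max(width, height).
So the minimum side is max(14, 13) = 14.

14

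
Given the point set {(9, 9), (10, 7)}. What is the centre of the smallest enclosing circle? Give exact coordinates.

(9.5, 8)

The smallest circle enclosing two points has them as diameter endpoints.
Centre = midpoint = (9.5, 8); r² = |(9, 9)−(10, 7)|²/4 = 5/4 = 1.25.
Centre = (9.5, 8).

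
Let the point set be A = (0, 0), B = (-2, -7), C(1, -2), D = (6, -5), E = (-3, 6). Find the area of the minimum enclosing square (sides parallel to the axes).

The bounding box has width 9 and height 13.
An axis-aligned square enclosing the set must have side ≥ max(width, height).
So the minimum side is max(9, 13) = 13.
Area = 13² = 169.

169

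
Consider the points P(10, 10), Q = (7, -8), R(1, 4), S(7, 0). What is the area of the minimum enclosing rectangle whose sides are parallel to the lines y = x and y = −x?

189

In coordinates u = x + y, v = x − y the rectangle is axis-aligned; the map (x,y)→(u,v) scales areas by 2.
u-values: 20, -1, 5, 7; range = 20 − (-1) = 21.
v-values: 0, 15, -3, 7; range = 15 − (-3) = 18.
Area = (21 × 18) / 2 = 189.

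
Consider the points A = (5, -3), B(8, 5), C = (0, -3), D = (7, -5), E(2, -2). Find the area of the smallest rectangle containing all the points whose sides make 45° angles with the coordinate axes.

In coordinates u = x + y, v = x − y the rectangle is axis-aligned; the map (x,y)→(u,v) scales areas by 2.
u-values: 2, 13, -3, 2, 0; range = 13 − (-3) = 16.
v-values: 8, 3, 3, 12, 4; range = 12 − 3 = 9.
Area = (16 × 9) / 2 = 72.

72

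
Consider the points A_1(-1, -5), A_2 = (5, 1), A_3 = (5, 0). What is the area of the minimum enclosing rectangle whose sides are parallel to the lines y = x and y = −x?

In coordinates u = x + y, v = x − y the rectangle is axis-aligned; the map (x,y)→(u,v) scales areas by 2.
u-values: -6, 6, 5; range = 6 − (-6) = 12.
v-values: 4, 4, 5; range = 5 − 4 = 1.
Area = (12 × 1) / 2 = 6.

6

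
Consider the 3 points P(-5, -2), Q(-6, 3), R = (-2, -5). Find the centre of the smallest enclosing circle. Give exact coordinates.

Side lengths²: PQ² = 26, PR² = 18, QR² = 80.
Since QR² = 80 ≥ 26 + 18 = 44, the angle opposite QR is not acute, so the smallest enclosing circle has QR as diameter.
Centre = midpoint of QR = (-4, -1), r² = 80/4 = 20.
Centre = (-4, -1).

(-4, -1)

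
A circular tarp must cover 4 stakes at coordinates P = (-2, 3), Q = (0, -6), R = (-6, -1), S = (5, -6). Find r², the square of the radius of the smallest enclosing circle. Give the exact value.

37.0703125

The minimum enclosing circle of a finite set is fixed by two of the points (as a diameter) or three (as a circumcircle).
The minimum enclosing circle is determined by three boundary points: P, R, S.
Their circumcentre is (-0.1875, -2.8125) with r² = 37.0703125.
The farthest remaining point Q is at distance² 10.1953125 ≤ 37.0703125.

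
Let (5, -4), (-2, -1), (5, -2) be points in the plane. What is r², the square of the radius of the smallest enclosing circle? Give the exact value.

Call the three points A, B, C in the order given.
Side lengths²: AB² = 58, AC² = 4, BC² = 50.
Since AB² = 58 ≥ 50 + 4 = 54, the angle opposite AB is not acute, so the smallest enclosing circle has AB as diameter.
Centre = midpoint of AB = (1.5, -2.5), r² = 58/4 = 14.5.

14.5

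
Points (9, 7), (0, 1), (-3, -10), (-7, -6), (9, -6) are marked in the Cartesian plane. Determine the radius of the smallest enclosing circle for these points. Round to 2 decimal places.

The minimum enclosing circle is determined by three boundary points: (9, 7), (-3, -10), (-7, -6).
Their circumcentre is (123/58, -51/58) with r² = 184025/1682.
The farthest remaining point (9, -6) is at distance² 123705/1682 ≤ 184025/1682.
r = √(184025/1682) ≈ 10.46.

10.46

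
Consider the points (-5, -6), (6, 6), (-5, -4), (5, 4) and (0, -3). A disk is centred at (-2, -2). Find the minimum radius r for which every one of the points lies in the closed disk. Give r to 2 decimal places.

11.31

The required radius is the distance from (-2, -2) to the farthest point.
Squared distances: 25, 128, 13, 85, 5.
Maximum is 128, attained at (6, 6).
r = √128 ≈ 11.31.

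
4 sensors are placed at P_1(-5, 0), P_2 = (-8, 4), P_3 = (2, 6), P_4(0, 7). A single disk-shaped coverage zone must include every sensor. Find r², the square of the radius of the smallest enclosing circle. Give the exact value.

The minimum enclosing circle is determined by three boundary points: P_1, P_2, P_3.
Their circumcentre is (-135/46, 215/46) with r² = 27625/1058.
The farthest remaining point P_4 is at distance² 14837/1058 ≤ 27625/1058.

27625/1058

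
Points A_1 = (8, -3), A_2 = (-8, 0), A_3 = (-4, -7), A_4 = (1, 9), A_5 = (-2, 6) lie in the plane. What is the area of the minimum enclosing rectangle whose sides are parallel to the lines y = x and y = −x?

199.5

In coordinates u = x + y, v = x − y the rectangle is axis-aligned; the map (x,y)→(u,v) scales areas by 2.
u-values: 5, -8, -11, 10, 4; range = 10 − (-11) = 21.
v-values: 11, -8, 3, -8, -8; range = 11 − (-8) = 19.
Area = (21 × 19) / 2 = 199.5.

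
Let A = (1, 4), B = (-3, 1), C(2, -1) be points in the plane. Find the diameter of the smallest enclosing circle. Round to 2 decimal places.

Side lengths²: AB² = 25, AC² = 26, BC² = 29.
Since BC² = 29 < 26 + 25 = 51, the triangle is acute, so the smallest enclosing circle is the circumcircle.
Circumcentre = (-1/46, 55/46), r² = 9425/1058.
Diameter = 2r = 2√(9425/1058) ≈ 5.97.

5.97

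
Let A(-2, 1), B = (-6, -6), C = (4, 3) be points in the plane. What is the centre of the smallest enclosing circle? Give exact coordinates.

(-1, -1.5)

Side lengths²: AB² = 65, AC² = 40, BC² = 181.
Since BC² = 181 ≥ 65 + 40 = 105, the angle opposite BC is not acute, so the smallest enclosing circle has BC as diameter.
Centre = midpoint of BC = (-1, -1.5), r² = 181/4 = 45.25.
Centre = (-1, -1.5).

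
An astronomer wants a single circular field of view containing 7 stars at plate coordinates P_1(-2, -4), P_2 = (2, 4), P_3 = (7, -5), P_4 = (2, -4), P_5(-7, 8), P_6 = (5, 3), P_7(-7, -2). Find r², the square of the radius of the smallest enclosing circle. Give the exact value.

91.25

A smallest enclosing disk is always determined by at most three of the input points on its boundary.
The farthest pair is P_3–P_5 with squared distance 365. The circle on this segment as diameter has centre (0, 1.5) and r² = 365/4 = 91.25.
Check P_1: distance² to centre = 34.25 ≤ 91.25, so it lies inside.
All remaining points lie in this disk, and no smaller disk contains both endpoints, so this is the minimum enclosing circle.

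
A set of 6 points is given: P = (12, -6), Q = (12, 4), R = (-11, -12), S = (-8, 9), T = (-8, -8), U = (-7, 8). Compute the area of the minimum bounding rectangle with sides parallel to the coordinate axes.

483

x ranges over [-11, 12], width 23.
y ranges over [-12, 9], height 21.
Area = 23 × 21 = 483.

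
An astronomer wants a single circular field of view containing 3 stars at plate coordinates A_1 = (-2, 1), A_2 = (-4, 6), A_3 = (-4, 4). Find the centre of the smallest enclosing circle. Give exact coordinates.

Side lengths²: A_1A_2² = 29, A_1A_3² = 13, A_2A_3² = 4.
Since A_1A_2² = 29 ≥ 13 + 4 = 17, the angle opposite A_1A_2 is not acute, so the smallest enclosing circle has A_1A_2 as diameter.
Centre = midpoint of A_1A_2 = (-3, 3.5), r² = 29/4 = 7.25.
Centre = (-3, 3.5).

(-3, 3.5)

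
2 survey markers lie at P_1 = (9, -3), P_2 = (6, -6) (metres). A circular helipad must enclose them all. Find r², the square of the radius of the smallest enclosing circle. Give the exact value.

The smallest circle enclosing two points has them as diameter endpoints.
Centre = midpoint = (7.5, -4.5); r² = |P_1P_2|²/4 = 18/4 = 4.5.

4.5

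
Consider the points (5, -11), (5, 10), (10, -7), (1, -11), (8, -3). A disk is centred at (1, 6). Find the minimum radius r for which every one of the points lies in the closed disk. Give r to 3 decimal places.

17.464

The required radius is the distance from (1, 6) to the farthest point.
Squared distances: 305, 32, 250, 289, 130.
Maximum is 305, attained at (5, -11).
r = √305 ≈ 17.464.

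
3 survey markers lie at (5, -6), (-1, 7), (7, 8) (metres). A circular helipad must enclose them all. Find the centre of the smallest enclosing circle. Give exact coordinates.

(83/22, 29/22)

Call the three points A, B, C in the order given.
Side lengths²: AB² = 205, AC² = 200, BC² = 65.
Since AB² = 205 < 200 + 65 = 265, the triangle is acute, so the smallest enclosing circle is the circumcircle.
Circumcentre = (83/22, 29/22), r² = 13325/242.
Centre = (83/22, 29/22).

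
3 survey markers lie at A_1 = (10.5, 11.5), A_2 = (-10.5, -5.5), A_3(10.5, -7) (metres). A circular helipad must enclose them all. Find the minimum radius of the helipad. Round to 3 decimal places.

Side lengths²: A_1A_2² = 730, A_1A_3² = 342.25, A_2A_3² = 443.25.
Since A_1A_2² = 730 < 443.25 + 342.25 = 785.5, the triangle is acute, so the smallest enclosing circle is the circumcircle.
Circumcentre = (17/28, 2.25), r² = 71905/392.
r = √(71905/392) ≈ 13.544.

13.544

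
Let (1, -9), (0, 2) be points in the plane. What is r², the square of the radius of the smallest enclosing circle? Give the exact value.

30.5

The smallest circle enclosing two points has them as diameter endpoints.
Centre = midpoint = (0.5, -3.5); r² = |(1, -9)−(0, 2)|²/4 = 122/4 = 30.5.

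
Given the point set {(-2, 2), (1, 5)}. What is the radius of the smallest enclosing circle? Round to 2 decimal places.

2.12

The smallest circle enclosing two points has them as diameter endpoints.
Centre = midpoint = (-0.5, 3.5); r² = |(-2, 2)−(1, 5)|²/4 = 18/4 = 4.5.
r = √(4.5) ≈ 2.12.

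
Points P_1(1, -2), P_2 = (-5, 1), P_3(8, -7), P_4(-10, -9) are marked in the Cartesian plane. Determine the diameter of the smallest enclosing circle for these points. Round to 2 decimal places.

The minimum enclosing circle is determined by three boundary points: P_2, P_3, P_4.
Their circumcentre is (-37/34, -245/34) with r² = 47765/578.
The farthest remaining point P_1 is at distance² 18185/578 ≤ 47765/578.
Diameter = 2r = 2√(47765/578) ≈ 18.18.

18.18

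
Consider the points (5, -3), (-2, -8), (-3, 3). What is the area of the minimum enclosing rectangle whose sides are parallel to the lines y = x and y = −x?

84

In coordinates u = x + y, v = x − y the rectangle is axis-aligned; the map (x,y)→(u,v) scales areas by 2.
u-values: 2, -10, 0; range = 2 − (-10) = 12.
v-values: 8, 6, -6; range = 8 − (-6) = 14.
Area = (12 × 14) / 2 = 84.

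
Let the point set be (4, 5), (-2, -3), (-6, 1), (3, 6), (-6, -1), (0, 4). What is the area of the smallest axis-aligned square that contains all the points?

100

The bounding box has width 10 and height 9.
An axis-aligned square enclosing the set must have side ≥ max(width, height).
So the minimum side is max(10, 9) = 10.
Area = 10² = 100.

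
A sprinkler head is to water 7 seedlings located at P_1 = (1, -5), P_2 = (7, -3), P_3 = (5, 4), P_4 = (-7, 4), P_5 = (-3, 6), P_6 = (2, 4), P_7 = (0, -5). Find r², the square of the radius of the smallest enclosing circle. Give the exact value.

61.25

A smallest enclosing disk is always determined by at most three of the input points on its boundary.
The farthest pair is P_2–P_4 with squared distance 245. The circle on this segment as diameter has centre (0, 0.5) and r² = 245/4 = 61.25.
Check P_1: distance² to centre = 31.25 ≤ 61.25, so it lies inside.
All remaining points lie in this disk, and no smaller disk contains both endpoints, so this is the minimum enclosing circle.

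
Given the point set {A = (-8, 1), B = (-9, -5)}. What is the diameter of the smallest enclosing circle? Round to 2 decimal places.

6.08

The smallest circle enclosing two points has them as diameter endpoints.
Centre = midpoint = (-8.5, -2); r² = |AB|²/4 = 37/4 = 9.25.
Diameter = 2r = 2√(9.25) ≈ 6.08.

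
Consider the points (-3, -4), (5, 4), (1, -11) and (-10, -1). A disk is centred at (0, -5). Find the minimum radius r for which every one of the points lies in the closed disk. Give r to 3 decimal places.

The required radius is the distance from (0, -5) to the farthest point.
Squared distances: 10, 106, 37, 116.
Maximum is 116, attained at (-10, -1).
r = √116 ≈ 10.770.

10.770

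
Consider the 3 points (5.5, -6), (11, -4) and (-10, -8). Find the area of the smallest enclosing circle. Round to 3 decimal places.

Call the three points A, B, C in the order given.
Side lengths²: AB² = 34.25, AC² = 244.25, BC² = 457.
Since BC² = 457 ≥ 244.25 + 34.25 = 278.5, the angle opposite BC is not acute, so the smallest enclosing circle has BC as diameter.
Centre = midpoint of BC = (0.5, -6), r² = 457/4 = 114.25.
Area = π·r² = π·114.25 ≈ 358.927.

358.927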